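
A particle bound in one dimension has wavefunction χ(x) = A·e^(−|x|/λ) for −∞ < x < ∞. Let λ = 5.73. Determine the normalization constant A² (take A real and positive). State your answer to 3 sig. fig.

A^2 ≈ 0.175

The normalization condition is ∫|χ|² dx = 1 from −∞ to ∞.
With χ = A·e^(−|x|/λ), the integral evaluates to A²·[λ].
Substituting λ = 5.73 gives A² = 0.1745, so A = 0.4178.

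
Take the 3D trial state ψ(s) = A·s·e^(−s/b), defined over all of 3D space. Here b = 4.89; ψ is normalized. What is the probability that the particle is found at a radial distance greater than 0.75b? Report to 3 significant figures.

P = ∫ |ψ|² 4πs² ds over s > 0.75b.
The full normalization integral is A²·[3·π·b^5] = 1, fixing A².
In terms of u = s/b (A², 4π and the length scale all cancel between numerator and denominator), P = [∫_{0.75}^{∞} u^4·e^(-2·u) du] / [∫_{0}^{∞} u^4·e^(-2·u) du].
With ∫ u^4·e^(-2·u) du = -(u^4/2 + u^3 + 3·u^2/2 + 3·u/2 + 3/4)·e^(-2·u) + C, the region integral is 1689·e^(-3/2)/512 and the full one is 3/4.
Taking the ratio yields P = 0.9814.

P ≈ 0.981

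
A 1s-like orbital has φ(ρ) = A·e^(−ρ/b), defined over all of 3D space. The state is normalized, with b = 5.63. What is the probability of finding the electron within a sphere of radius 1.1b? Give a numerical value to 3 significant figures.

With dV = 4πρ²dρ, the probability is ∫|φ|² dV over ρ ≤ 1.1b.
The full normalization integral is A²·[π·b^3] = 1, fixing A².
In terms of u = ρ/b (A², 4π and the length scale all cancel between numerator and denominator), P = [∫_{0}^{1.1} u^2·e^(-2·u) du] / [∫_{0}^{∞} u^2·e^(-2·u) du].
With ∫ u^2·e^(-2·u) du = -(2·u^2 + 2·u + 1)·e^(-2·u)/4 + C, the region integral is 1/4 - 281·e^(-11/5)/200 and the full one is 1/4.
The region integral divided by the full integral gives P = 0.3773.

P ≈ 0.377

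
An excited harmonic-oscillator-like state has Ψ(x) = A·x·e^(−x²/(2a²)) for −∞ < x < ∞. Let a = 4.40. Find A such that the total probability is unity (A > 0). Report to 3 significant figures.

Require ∫ |Ψ|² dx = 1 over the whole domain.
∫|Ψ|² dx = A²·(√(π)·a^3/2).
So A² = (√(π)·a^3/2)^(−1).
Substituting a = 4.40 gives A² = 0.01325, so A = 0.1151.

A ≈ 0.115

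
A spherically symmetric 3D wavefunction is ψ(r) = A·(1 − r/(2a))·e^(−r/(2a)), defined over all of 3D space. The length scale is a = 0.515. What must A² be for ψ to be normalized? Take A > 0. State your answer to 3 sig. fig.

The normalization condition is ∫|ψ|² 4πr² dr = 1 from 0 to ∞.
The angular integral contributes 4π, leaving ∫₀^∞ r²|ψ|² dr.
∫|ψ|² 4πr² dr = A²·(8·π·a^3).
So A² = (8·π·a^3)^(−1).
With a = 0.515: A² = 0.2913 and A = 0.5397.

A^2 ≈ 0.291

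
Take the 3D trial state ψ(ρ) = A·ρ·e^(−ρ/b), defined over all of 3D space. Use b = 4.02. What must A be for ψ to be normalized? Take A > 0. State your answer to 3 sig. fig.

A ≈ 0.0101

The normalization condition is ∫|ψ|² 4πρ² dρ = 1 from 0 to ∞.
In 3D with spherical symmetry the volume element is 4πρ² dρ.
Recall ∫₀^∞ ρ^m e^(−ρ/β) dρ = m!·β^(m+1), the integral (without the A² prefactor) comes out to 3·π·b^5.
With b = 4.02: A² = 0.0001011 and A = 0.01005.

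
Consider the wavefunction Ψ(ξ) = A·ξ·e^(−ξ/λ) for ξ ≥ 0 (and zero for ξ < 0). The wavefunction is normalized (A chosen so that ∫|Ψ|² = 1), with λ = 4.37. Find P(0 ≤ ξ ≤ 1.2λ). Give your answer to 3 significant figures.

P ≈ 0.430

|Ψ|² is the probability density, so P = ∫_{0}^{1.2λ} |Ψ|² dξ.
Since A² = 1/(λ^3/4), this is the region integral divided by the full normalization integral.
In terms of u = ξ/λ (A² and the length scale cancel between numerator and denominator), P = [∫_{0}^{1.2} u^2·e^(-2·u) du] / [∫_{0}^{∞} u^2·e^(-2·u) du].
With ∫ u^2·e^(-2·u) du = -(2·u^2 + 2·u + 1)·e^(-2·u)/4 + C, the region integral is 1/4 - 157·e^(-12/5)/100 and the full one is 1/4.
Taking the ratio, P = 0.4303.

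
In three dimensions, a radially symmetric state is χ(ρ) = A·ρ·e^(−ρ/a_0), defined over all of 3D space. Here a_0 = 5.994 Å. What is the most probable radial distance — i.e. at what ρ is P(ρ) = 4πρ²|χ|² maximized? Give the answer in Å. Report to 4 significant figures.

ρ ≈ 11.99 Å

The maximum of P(ρ) = 4πρ²|χ|² occurs where its derivative vanishes.
This gives ρ = 2·a_0.
With a_0 = 5.994, the most probable radial distance is 11.988 Å.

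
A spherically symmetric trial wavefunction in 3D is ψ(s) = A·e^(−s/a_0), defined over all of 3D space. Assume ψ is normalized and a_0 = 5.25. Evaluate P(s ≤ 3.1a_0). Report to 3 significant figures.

P ≈ 0.946

Integrate the radial probability density 4πs²|ψ|² over s ≤ 3.1a_0.
Normalization gives A² = 1/(π·a_0^3).
Let u = s/a_0; then A², 4π and the length scale all cancel, so P = ∫_{0}^{3.1} u^2·e^(-2·u) du ÷ ∫_{0}^{∞} u^2·e^(-2·u) du.
An antiderivative of u^2·e^(-2·u) is -(2·u^2 + 2·u + 1)·e^(-2·u)/4; evaluating from 0 to 3.1 gives 1/4 - 1321·e^(-31/5)/200, while the full integral is 1/4.
The region integral divided by the full integral gives P = 0.9464.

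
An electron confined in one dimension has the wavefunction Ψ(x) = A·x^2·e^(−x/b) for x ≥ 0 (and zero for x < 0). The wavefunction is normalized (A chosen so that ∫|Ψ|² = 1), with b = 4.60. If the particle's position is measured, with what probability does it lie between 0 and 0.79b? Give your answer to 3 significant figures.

P ≈ 0.0226

The probability is P = ∫ |Ψ|² dx over [0, 0.79b].
Since A² = 1/(3·b^5/4), this is the region integral divided by the full normalization integral.
In terms of u = x/b (A² and the length scale cancel between numerator and denominator), P = [∫_{0}^{0.79} u^4·e^(-2·u) du] / [∫_{0}^{∞} u^4·e^(-2·u) du].
With ∫ u^4·e^(-2·u) du = -(u^4/2 + u^3 + 3·u^2/2 + 3·u/2 + 3/4)·e^(-2·u) + C, the region integral is ≈ 0.016947 and the full one is 3/4.
Evaluating gives P = 0.02260.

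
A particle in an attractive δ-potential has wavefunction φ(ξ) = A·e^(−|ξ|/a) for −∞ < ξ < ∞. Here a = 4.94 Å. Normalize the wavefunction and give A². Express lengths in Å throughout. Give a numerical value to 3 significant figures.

A^2 ≈ 0.202 Å^(-1)

The normalization condition is ∫|φ|² dξ = 1 from −∞ to ∞.
With ∫₀^∞ ξ^0 e^(−αξ) dξ = 0!/α^1, the integral (without the A² prefactor) comes out to a.
Plugging in a = 4.94 yields A = 0.4499.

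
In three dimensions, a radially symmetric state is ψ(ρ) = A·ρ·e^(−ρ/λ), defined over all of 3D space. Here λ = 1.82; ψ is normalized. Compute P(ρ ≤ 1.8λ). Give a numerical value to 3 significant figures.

P ≈ 0.294

With dV = 4πρ²dρ, the probability is ∫|ψ|² dV over ρ ≤ 1.8λ.
A² is fixed by ∫₀^∞ 4πρ²|ψ|² dρ = 1, i.e. A² = (3·π·λ^5)^(−1).
Let u = ρ/λ; then A², 4π and the length scale all cancel, so P = ∫_{0}^{1.8} u^4·e^(-2·u) du ÷ ∫_{0}^{∞} u^4·e^(-2·u) du.
An antiderivative of u^4·e^(-2·u) is -(u^4/2 + u^3 + 3·u^2/2 + 3·u/2 + 3/4)·e^(-2·u); evaluating from 0 to 1.8 gives ≈ 0.22017, while the full integral is 3/4.
This evaluates to P = 0.2936.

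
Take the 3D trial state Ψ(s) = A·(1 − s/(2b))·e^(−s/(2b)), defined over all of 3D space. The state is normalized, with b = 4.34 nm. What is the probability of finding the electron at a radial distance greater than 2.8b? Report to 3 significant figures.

P ≈ 0.937

P = ∫ |Ψ|² 4πs² ds over s > 2.8b.
Normalization gives A² = 1/(8·π·b^3).
In terms of u = s/b (A², 4π and the length scale all cancel between numerator and denominator), P = [∫_{2.8}^{∞} u^2·(1 - u/2)^2·e^(-u) du] / [∫_{0}^{∞} u^2·(1 - u/2)^2·e^(-u) du].
With ∫ u^2·(1 - u/2)^2·e^(-u) du = -(u^4/4 + u^2 + 2·u + 2)·e^(-u) + C, the region integral is ≈ 1.8733 and the full one is 2.
Taking the ratio yields P = 0.9367.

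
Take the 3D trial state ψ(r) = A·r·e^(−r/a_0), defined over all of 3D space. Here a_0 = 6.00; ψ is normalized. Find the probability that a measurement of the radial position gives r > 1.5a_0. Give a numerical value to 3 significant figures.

P = ∫ |ψ|² 4πr² dr over r > 1.5a_0.
Normalization gives A² = 1/(3·π·a_0^5).
Let u = r/a_0; then A², 4π and the length scale all cancel, so P = ∫_{1.5}^{∞} u^4·e^(-2·u) du ÷ ∫_{0}^{∞} u^4·e^(-2·u) du.
Using ∫ u^4·e^(-2·u) du = -(u^4/2 + u^3 + 3·u^2/2 + 3·u/2 + 3/4)·e^(-2·u), the numerator is 393·e^(-3)/32 and the denominator is 3/4.
Taking the ratio yields P = 0.8153.

P ≈ 0.815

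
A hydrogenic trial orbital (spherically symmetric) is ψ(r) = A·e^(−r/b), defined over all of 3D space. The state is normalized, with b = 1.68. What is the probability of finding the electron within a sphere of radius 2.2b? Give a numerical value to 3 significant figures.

Integrate the radial probability density 4πr²|ψ|² over r ≤ 2.2b.
A² is fixed by ∫₀^∞ 4πr²|ψ|² dr = 1, i.e. A² = (π·b^3)^(−1).
Let u = r/b; then A², 4π and the length scale all cancel, so P = ∫_{0}^{2.2} u^2·e^(-2·u) du ÷ ∫_{0}^{∞} u^2·e^(-2·u) du.
With ∫ u^2·e^(-2·u) du = -(2·u^2 + 2·u + 1)·e^(-2·u)/4 + C, the region integral is 1/4 - 377·e^(-22/5)/100 and the full one is 1/4.
The region integral divided by the full integral gives P = 0.8149.

P ≈ 0.815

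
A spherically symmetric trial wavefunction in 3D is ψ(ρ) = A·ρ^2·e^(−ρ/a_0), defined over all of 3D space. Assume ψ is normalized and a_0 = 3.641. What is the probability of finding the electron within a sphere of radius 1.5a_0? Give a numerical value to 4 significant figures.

P ≈ 0.03351

With dV = 4πρ²dρ, the probability is ∫|ψ|² dV over ρ ≤ 1.5a_0.
A² is fixed by ∫₀^∞ 4πρ²|ψ|² dρ = 1, i.e. A² = (45·π·a_0^7/2)^(−1).
Let u = ρ/a_0; then A², 4π and the length scale all cancel, so P = ∫_{0}^{1.5} u^6·e^(-2·u) du ÷ ∫_{0}^{∞} u^6·e^(-2·u) du.
With ∫ u^6·e^(-2·u) du = -(4·u^6 + 12·u^5 + 30·u^4 + 60·u^3 + 90·u^2 + 90·u + 45)·e^(-2·u)/8 + C, the region integral is ≈ 0.188486 and the full one is 45/8.
Taking the ratio yields P = 0.033509.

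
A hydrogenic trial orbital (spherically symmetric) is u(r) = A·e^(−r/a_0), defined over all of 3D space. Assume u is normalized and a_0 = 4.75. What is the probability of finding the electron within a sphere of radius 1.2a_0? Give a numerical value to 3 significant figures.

P ≈ 0.430

P = ∫ |u|² 4πr² dr over r ≤ 1.2a_0.
The full normalization integral is A²·[π·a_0^3] = 1, fixing A².
Substituting t = r/a_0, A², 4π and the length scale all cancel in the ratio: P = ∫_{0}^{1.2} t^2·e^(-2·t) dt / ∫_{0}^{∞} t^2·e^(-2·t) dt.
With ∫ t^2·e^(-2·t) dt = -(2·t^2 + 2·t + 1)·e^(-2·t)/4 + C, the region integral is 1/4 - 157·e^(-12/5)/100 and the full one is 1/4.
The region integral divided by the full integral gives P = 0.4303.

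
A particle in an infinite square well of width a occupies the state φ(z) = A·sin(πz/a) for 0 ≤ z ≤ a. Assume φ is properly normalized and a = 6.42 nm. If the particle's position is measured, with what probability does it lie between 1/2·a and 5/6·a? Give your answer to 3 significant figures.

P = ∫_{1/2·a}^{5/6·a} |φ(z)|² dz.
The normalization integral ∫|φ|²dz over the whole domain equals a/2·A², and A² cancels in the ratio.
Let u = z/a; then A² and the length scale cancel, so P = ∫_{1/2}^{5/6} sin(π·u)^2 du ÷ ∫_{0}^{1} sin(π·u)^2 du.
An antiderivative of sin(π·u)^2 is u/2 - sin(2·π·u)/(4·π); evaluating from 1/2 to 5/6 gives √(3)/(8·π) + 1/6, while the full integral is 1/2.
Evaluating gives P = (√(3)/4 + π/3)/π.

P ≈ 0.471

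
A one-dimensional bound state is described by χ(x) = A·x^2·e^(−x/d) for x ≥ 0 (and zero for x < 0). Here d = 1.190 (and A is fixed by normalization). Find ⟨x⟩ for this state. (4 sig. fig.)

By definition ⟨x⟩ = ∫ x |χ(x)|² dx.
With ∫₀^∞ x^5 e^(−αx) dx = 5!/α^6, since the A² factors cancel between numerator and denominator, ⟨x⟩ = 5·d/2.
Putting d = 1.190 gives 2.9750.

⟨x⟩ ≈ 2.975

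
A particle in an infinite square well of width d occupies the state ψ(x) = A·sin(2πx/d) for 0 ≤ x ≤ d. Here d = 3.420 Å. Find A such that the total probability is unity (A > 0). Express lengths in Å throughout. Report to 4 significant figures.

Require ∫ |ψ|² dx = 1 over the whole domain.
Using sin²θ = (1 − cos 2θ)/2, carrying out the integral gives A² · d/2.
Hence A² = 1/[d/2].
Substituting d = 3.420 gives A² = 0.58480, so A = 0.76472.

A ≈ 0.7647 Å^(-1/2)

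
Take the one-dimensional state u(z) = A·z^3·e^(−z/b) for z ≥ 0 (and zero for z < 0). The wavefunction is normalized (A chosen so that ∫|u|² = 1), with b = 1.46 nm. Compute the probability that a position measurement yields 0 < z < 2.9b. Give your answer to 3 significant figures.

|u|² is the probability density, so P = ∫_{0}^{2.9b} |u|² dz.
Since A² = 1/(45·b^7/8), this is the region integral divided by the full normalization integral.
Substituting t = z/b, A² and the length scale cancel in the ratio: P = ∫_{0}^{2.9} t^6·e^(-2·t) dt / ∫_{0}^{∞} t^6·e^(-2·t) dt.
With ∫ t^6·e^(-2·t) dt = -(4·t^6 + 12·t^5 + 30·t^4 + 60·t^3 + 90·t^2 + 90·t + 45)·e^(-2·t)/8 + C, the region integral is ≈ 2.0340 and the full one is 45/8.
The result is P = 0.3616.

P ≈ 0.362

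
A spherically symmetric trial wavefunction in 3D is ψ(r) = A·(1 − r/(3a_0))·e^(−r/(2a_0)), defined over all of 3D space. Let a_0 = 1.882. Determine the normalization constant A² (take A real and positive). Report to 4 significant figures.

A^2 ≈ 0.01791

Normalization requires ∫|ψ|² 4πr² dr = 1, integrated from 0 to ∞.
Carrying out the integral gives A² · 8·π·a_0^3/3.
Hence A² = 1/[8·π·a_0^3/3].
Substituting a_0 = 1.882 gives A² = 0.017907, so A = 0.13382.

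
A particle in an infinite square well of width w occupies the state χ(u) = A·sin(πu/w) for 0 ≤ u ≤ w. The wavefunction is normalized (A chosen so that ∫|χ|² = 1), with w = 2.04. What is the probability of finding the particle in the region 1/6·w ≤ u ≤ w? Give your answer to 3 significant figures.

P ≈ 0.971

The probability is P = ∫ |χ|² du over [1/6·w, w].
Since A² = 1/(w/2), this is the region integral divided by the full normalization integral.
Substituting t = u/w, A² and the length scale cancel in the ratio: P = ∫_{1/6}^{1} sin(π·t)^2 dt / ∫_{0}^{1} sin(π·t)^2 dt.
With ∫ sin(π·t)^2 dt = t/2 - sin(2·π·t)/(4·π) + C, the region integral is √(3)/(8·π) + 5/12 and the full one is 1/2.
Evaluating gives P = √(3)/(4·π) + 5/6.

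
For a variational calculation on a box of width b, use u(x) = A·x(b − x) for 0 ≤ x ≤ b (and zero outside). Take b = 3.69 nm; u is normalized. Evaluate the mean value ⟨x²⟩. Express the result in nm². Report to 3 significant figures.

⟨x^2⟩ ≈ 3.89 nm^2

The expectation value is the |u|²-weighted average of x^2: ∫ x^2|u|² dx.
Evaluating both integrals, ⟨x²⟩ = 2·b^2/7.
With b = 3.69, ⟨x^2⟩ = 3.890.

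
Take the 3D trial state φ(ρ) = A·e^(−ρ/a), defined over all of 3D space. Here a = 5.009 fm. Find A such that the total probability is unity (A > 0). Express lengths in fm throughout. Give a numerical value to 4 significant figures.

Normalization requires ∫|φ|² 4πρ² dρ = 1, integrated from 0 to ∞.
(Spherical symmetry: dV = 4πρ² dρ.)
Using ∫₀^∞ ρⁿ e^(−αρ) dρ = n!/αⁿ⁺¹, the integral (without the A² prefactor) comes out to π·a^3.
Setting this equal to 1 gives A² = 1/(π·a^3).
Substituting a = 5.009 gives A² = 0.0025328, so A = 0.050327.

A ≈ 0.05033 fm^(-3/2)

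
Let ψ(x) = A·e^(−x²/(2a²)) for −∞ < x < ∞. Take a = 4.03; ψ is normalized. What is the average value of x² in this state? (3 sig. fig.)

By definition ⟨x²⟩ = ∫ x^2 |ψ(x)|² dx.
Differentiating ∫e^(−αx²) dx = √(π/α) under α to get the higher moments, since the A² factors cancel between numerator and denominator, ⟨x²⟩ = a^2/2.
Putting a = 4.03 gives 8.120.

⟨x^2⟩ ≈ 8.12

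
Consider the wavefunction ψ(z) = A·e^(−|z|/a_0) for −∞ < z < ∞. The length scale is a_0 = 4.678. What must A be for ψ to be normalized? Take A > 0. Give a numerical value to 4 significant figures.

A ≈ 0.4623

Normalization requires ∫|ψ|² dz = 1, integrated from −∞ to ∞.
Recall ∫₀^∞ z^m e^(−z/β) dz = m!·β^(m+1), with ψ = A·e^(−|z|/a_0), the integral evaluates to A²·[a_0].
With a_0 = 4.678: A² = 0.21377 and A = 0.46235.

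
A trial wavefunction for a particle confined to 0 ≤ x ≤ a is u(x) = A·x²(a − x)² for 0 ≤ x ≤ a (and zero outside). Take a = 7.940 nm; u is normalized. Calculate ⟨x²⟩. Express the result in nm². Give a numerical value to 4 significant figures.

The expectation value is the |u|²-weighted average of x^2: ∫ x^2|u|² dx.
Expanding the polynomial and integrating term by term, evaluating both integrals, ⟨x²⟩ = 3·a^2/11.
With a = 7.940, ⟨x^2⟩ = 17.194.

⟨x^2⟩ ≈ 17.19 nm^2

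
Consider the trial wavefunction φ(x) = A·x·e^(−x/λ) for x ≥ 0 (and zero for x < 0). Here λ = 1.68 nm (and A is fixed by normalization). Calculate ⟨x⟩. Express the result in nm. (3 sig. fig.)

The expectation value is the |φ|²-weighted average of x: ∫ x|φ|² dx.
Evaluating both integrals, ⟨x⟩ = 3·λ/2.
Putting λ = 1.68 gives 2.520.

⟨x⟩ ≈ 2.52 nm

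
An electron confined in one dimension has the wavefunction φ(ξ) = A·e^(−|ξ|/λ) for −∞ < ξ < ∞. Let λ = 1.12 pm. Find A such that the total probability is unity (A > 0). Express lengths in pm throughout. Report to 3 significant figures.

A ≈ 0.945 pm^(-1/2)

The normalization condition is ∫|φ|² dξ = 1 from −∞ to ∞.
Using ∫₀^∞ ξⁿ e^(−αξ) dξ = n!/αⁿ⁺¹, the integral (without the A² prefactor) comes out to λ.
Hence A² = 1/[λ].
Plugging in λ = 1.12 yields A = 0.9449.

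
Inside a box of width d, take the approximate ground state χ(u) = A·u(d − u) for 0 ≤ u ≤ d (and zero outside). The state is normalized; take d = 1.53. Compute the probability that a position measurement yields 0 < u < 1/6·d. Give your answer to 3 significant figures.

P = ∫_{0}^{1/6·d} |χ(u)|² du.
Since A² = 1/(d^5/30), this is the region integral divided by the full normalization integral.
In terms of t = u/d (A² and the length scale cancel between numerator and denominator), P = [∫_{0}^{1/6} t^2·(1 - t)^2 dt] / [∫_{0}^{1} t^2·(1 - t)^2 dt].
Using ∫ t^2·(1 - t)^2 dt = t^3·(6·t^2 - 15·t + 10)/30, the numerator is ≈ 0.0011831 and the denominator is 1/30.
This works out to P = 23/648.

P ≈ 0.0355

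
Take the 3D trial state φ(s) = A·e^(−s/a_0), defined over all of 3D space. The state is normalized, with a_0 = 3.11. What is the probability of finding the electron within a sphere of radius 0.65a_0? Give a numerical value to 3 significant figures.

P ≈ 0.143

P = ∫ |φ|² 4πs² ds over s ≤ 0.65a_0.
Normalization gives A² = 1/(π·a_0^3).
In terms of u = s/a_0 (A², 4π and the length scale all cancel between numerator and denominator), P = [∫_{0}^{0.65} u^2·e^(-2·u) du] / [∫_{0}^{∞} u^2·e^(-2·u) du].
An antiderivative of u^2·e^(-2·u) is -(2·u^2 + 2·u + 1)·e^(-2·u)/4; evaluating from 0 to 0.65 gives 1/4 - 629·e^(-13/10)/800, while the full integral is 1/4.
This evaluates to P = 0.1429.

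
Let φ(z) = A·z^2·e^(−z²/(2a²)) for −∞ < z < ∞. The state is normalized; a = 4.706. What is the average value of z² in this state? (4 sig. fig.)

⟨z^2⟩ ≈ 55.37

By definition ⟨z²⟩ = ∫ z^2 |φ(z)|² dz.
Since the A² factors cancel between numerator and denominator, ⟨z²⟩ = 5·a^2/2.
With a = 4.706, ⟨z^2⟩ = 55.366.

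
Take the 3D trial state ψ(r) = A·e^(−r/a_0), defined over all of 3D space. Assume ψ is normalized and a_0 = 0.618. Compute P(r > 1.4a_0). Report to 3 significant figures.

P ≈ 0.469

With dV = 4πr²dr, the probability is ∫|ψ|² dV over r > 1.4a_0.
Normalization gives A² = 1/(π·a_0^3).
In terms of u = r/a_0 (A², 4π and the length scale all cancel between numerator and denominator), P = [∫_{1.4}^{∞} u^2·e^(-2·u) du] / [∫_{0}^{∞} u^2·e^(-2·u) du].
An antiderivative of u^2·e^(-2·u) is -(2·u^2 + 2·u + 1)·e^(-2·u)/4; evaluating from 1.4 to ∞ gives 193·e^(-14/5)/100, while the full integral is 1/4.
The region integral divided by the full integral gives P = 0.4695.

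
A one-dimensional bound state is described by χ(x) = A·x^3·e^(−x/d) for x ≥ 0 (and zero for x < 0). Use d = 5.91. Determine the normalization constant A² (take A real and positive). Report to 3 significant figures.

We need A² ∫|f|² dx = 1, taking the integral from 0 to ∞.
With ∫₀^∞ x^6 e^(−αx) dx = 6!/α^7, with χ = A·x^3·e^(−x/d), the integral evaluates to A²·[45·d^7/8].
Setting this equal to 1 gives A² = 1/(45·d^7/8).
Substituting d = 5.91 gives A² = 7.059E-7, so A = 0.0008402.

A^2 ≈ 7.06E-7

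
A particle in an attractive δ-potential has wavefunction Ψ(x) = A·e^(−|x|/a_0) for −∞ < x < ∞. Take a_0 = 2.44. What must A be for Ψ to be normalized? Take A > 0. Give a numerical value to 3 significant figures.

Normalization requires ∫|Ψ|² dx = 1, integrated from −∞ to ∞.
With ∫₀^∞ x^0 e^(−αx) dx = 0!/α^1, with Ψ = A·e^(−|x|/a_0), the integral evaluates to A²·[a_0].
Setting this equal to 1 gives A² = 1/(a_0).
Plugging in a_0 = 2.44 yields A = 0.6402.

A ≈ 0.640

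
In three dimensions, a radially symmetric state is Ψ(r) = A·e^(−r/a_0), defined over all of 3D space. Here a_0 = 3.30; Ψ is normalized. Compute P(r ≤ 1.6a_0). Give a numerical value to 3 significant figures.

P ≈ 0.620

Integrate the radial probability density 4πr²|Ψ|² over r ≤ 1.6a_0.
Normalization gives A² = 1/(π·a_0^3).
In terms of u = r/a_0 (A², 4π and the length scale all cancel between numerator and denominator), P = [∫_{0}^{1.6} u^2·e^(-2·u) du] / [∫_{0}^{∞} u^2·e^(-2·u) du].
Using ∫ u^2·e^(-2·u) du = -(2·u^2 + 2·u + 1)·e^(-2·u)/4, the numerator is 1/4 - 233·e^(-16/5)/100 and the denominator is 1/4.
This evaluates to P = 0.6201.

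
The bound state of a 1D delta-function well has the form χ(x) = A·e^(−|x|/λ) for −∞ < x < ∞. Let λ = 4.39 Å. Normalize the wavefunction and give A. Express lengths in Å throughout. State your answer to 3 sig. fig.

A ≈ 0.477 Å^(-1/2)

We need A² ∫|f|² dx = 1, taking the integral from −∞ to ∞.
With ∫₀^∞ x^0 e^(−αx) dx = 0!/α^1, ∫|χ|² dx = A²·(λ).
With λ = 4.39: A² = 0.2278 and A = 0.4773.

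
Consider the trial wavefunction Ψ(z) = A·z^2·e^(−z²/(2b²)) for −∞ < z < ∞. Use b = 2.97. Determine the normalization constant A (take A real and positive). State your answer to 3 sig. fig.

The normalization condition is ∫|Ψ|² dz = 1 from −∞ to ∞.
With ∫_{−∞}^{∞} z^(2m) e^(−αz²) dz = (2m−1)!!·√π / (2^m α^(m+1/2)), carrying out the integral gives A² · 3·√(π)·b^5/4.
So A² = (3·√(π)·b^5/4)^(−1).
Plugging in b = 2.97 yields A = 0.05705.

A ≈ 0.0571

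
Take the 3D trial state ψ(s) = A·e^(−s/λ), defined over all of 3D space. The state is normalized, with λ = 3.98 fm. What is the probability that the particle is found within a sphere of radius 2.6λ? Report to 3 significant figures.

P = ∫ |ψ|² 4πs² ds over s ≤ 2.6λ.
The full normalization integral is A²·[π·λ^3] = 1, fixing A².
Let u = s/λ; then A², 4π and the length scale all cancel, so P = ∫_{0}^{2.6} u^2·e^(-2·u) du ÷ ∫_{0}^{∞} u^2·e^(-2·u) du.
Using ∫ u^2·e^(-2·u) du = -(2·u^2 + 2·u + 1)·e^(-2·u)/4, the numerator is 1/4 - 493·e^(-26/5)/100 and the denominator is 1/4.
Taking the ratio yields P = 0.8912.

P ≈ 0.891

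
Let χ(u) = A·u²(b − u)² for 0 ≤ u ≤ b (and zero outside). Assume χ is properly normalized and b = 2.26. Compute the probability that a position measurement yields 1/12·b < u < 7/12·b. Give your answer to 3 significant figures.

P ≈ 0.697

The probability is P = ∫ |χ|² du over [1/12·b, 7/12·b].
With A² fixed by ∫|χ|² = 1, i.e. A² = (b^9/630)^(−1), substitute and integrate.
Substituting t = u/b, A² and the length scale cancel in the ratio: P = ∫_{1/12}^{7/12} t^4·(1 - t)^4 dt / ∫_{0}^{1} t^4·(1 - t)^4 dt.
With ∫ t^4·(1 - t)^4 dt = t^5·(70·t^4 - 315·t^3 + 540·t^2 - 420·t + 126)/630 + C, the region integral is ≈ 0.0011068 and the full one is 1/630.
Evaluating gives P = 0.6973.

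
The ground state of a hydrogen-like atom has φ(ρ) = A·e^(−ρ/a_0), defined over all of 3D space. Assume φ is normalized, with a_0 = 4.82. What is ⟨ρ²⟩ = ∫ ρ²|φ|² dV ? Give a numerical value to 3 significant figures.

By definition ⟨ρ²⟩ = ∫ ρ^2 |φ(ρ)|² 4πρ² dρ.
The ratio of the moment integral to the normalization integral gives ⟨ρ²⟩ = 3·a_0^2.
With a_0 = 4.82, ⟨ρ^2⟩ = 69.70.

⟨ρ^2⟩ ≈ 69.7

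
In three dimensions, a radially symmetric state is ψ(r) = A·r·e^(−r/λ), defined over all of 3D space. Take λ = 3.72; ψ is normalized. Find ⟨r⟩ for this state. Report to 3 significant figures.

⟨r⟩ ≈ 9.30

The expectation value is the |ψ|²-weighted average of r: ∫ r|ψ|² 4πr² dr.
Recall ∫₀^∞ r^m e^(−r/β) dr = m!·β^(m+1), the ratio of the moment integral to the normalization integral gives ⟨r⟩ = 5·λ/2.
Putting λ = 3.72 gives 9.300.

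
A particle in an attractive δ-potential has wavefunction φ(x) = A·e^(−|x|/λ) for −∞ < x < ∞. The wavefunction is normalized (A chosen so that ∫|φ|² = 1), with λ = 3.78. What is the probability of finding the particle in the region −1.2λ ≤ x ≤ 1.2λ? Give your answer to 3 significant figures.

P ≈ 0.909

P = ∫_{−1.2λ}^{1.2λ} |φ(x)|² dx.
Since A² = 1/(λ), this is the region integral divided by the full normalization integral.
Both integrals are even about x = 0, so only the x ≥ 0 halves are needed (the factors of 2 cancel). In terms of u = x/λ (A² and the length scale cancel between numerator and denominator), P = [∫_{0}^{1.2} e^(-2·u) du] / [∫_{0}^{∞} e^(-2·u) du].
With ∫ e^(-2·u) du = -e^(-2·u)/2 + C, the region integral is 1/2 - e^(-12/5)/2 and the full one is 1/2.
The result is P = 0.9093.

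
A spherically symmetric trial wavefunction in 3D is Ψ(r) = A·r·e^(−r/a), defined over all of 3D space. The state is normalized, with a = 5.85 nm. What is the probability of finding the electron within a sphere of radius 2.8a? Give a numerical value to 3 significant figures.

P ≈ 0.658

With dV = 4πr²dr, the probability is ∫|Ψ|² dV over r ≤ 2.8a.
Normalization gives A² = 1/(3·π·a^5).
In terms of u = r/a (A², 4π and the length scale all cancel between numerator and denominator), P = [∫_{0}^{2.8} u^4·e^(-2·u) du] / [∫_{0}^{∞} u^4·e^(-2·u) du].
With ∫ u^4·e^(-2·u) du = -(u^4/2 + u^3 + 3·u^2/2 + 3·u/2 + 3/4)·e^(-2·u) + C, the region integral is ≈ 0.49339 and the full one is 3/4.
Taking the ratio yields P = 0.6578.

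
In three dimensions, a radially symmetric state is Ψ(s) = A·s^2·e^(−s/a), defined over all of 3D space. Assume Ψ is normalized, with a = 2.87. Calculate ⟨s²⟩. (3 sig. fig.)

⟨s²⟩ = ∫ s^2 |Ψ|² 4πs² ds over the full domain.
Since the A² factors cancel between numerator and denominator, ⟨s²⟩ = 14·a^2.
Putting a = 2.87 gives 115.3.

⟨s^2⟩ ≈ 115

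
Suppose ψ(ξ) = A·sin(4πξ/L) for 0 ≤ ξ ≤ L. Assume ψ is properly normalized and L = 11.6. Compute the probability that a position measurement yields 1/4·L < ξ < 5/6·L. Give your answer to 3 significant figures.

P ≈ 0.549

|ψ|² is the probability density, so P = ∫_{1/4·L}^{5/6·L} |ψ|² dξ.
The normalization integral ∫|ψ|²dξ over the whole domain equals L/2·A², and A² cancels in the ratio.
In terms of u = ξ/L (A² and the length scale cancel between numerator and denominator), P = [∫_{1/4}^{5/6} sin(4·π·u)^2 du] / [∫_{0}^{1} sin(4·π·u)^2 du].
With ∫ sin(4·π·u)^2 du = u/2 - sin(4·π·u)·cos(4·π·u)/(8·π) + C, the region integral is -√(3)/(32·π) + 7/24 and the full one is 1/2.
Evaluating gives P = -√(3)/(16·π) + 7/12.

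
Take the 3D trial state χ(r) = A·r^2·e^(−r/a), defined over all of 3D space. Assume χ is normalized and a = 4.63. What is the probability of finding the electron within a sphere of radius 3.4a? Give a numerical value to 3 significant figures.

P = ∫ |χ|² 4πr² dr over r ≤ 3.4a.
A² is fixed by ∫₀^∞ 4πr²|χ|² dr = 1, i.e. A² = (45·π·a^7/2)^(−1).
Let u = r/a; then A², 4π and the length scale all cancel, so P = ∫_{0}^{3.4} u^6·e^(-2·u) du ÷ ∫_{0}^{∞} u^6·e^(-2·u) du.
With ∫ u^6·e^(-2·u) du = -(4·u^6 + 12·u^5 + 30·u^4 + 60·u^3 + 90·u^2 + 90·u + 45)·e^(-2·u)/8 + C, the region integral is ≈ 2.9255 and the full one is 45/8.
The region integral divided by the full integral gives P = 0.5201.

P ≈ 0.520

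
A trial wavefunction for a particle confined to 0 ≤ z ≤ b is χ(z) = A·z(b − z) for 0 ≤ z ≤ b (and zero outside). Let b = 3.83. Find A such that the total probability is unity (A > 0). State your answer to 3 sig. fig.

A ≈ 0.191

The normalization condition is ∫|χ|² dz = 1 from 0 to b.
Expanding the polynomial and integrating term by term, with χ = A·z(b − z), the integral evaluates to A²·[b^5/30].
Plugging in b = 3.83 yields A = 0.1908.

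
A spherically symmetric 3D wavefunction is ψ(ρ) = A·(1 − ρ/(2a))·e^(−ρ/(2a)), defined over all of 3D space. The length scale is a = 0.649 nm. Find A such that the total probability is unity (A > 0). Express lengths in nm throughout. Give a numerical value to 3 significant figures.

Normalization requires ∫|ψ|² 4πρ² dρ = 1, integrated from 0 to ∞.
(Spherical symmetry: dV = 4πρ² dρ.)
With ψ = A·(1 − ρ/(2a))·e^(−ρ/(2a)), the integral evaluates to A²·[8·π·a^3].
So A² = (8·π·a^3)^(−1).
Substituting a = 0.649 gives A² = 0.1456, so A = 0.3815.

A ≈ 0.382 nm^(-3/2)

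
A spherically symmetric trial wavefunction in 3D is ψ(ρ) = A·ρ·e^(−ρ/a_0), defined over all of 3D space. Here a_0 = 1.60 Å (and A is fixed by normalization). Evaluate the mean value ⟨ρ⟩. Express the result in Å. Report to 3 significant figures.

⟨ρ⟩ ≈ 4.00 Å

⟨ρ⟩ = ∫ ρ |ψ|² 4πρ² dρ over the full domain.
Evaluating both integrals, ⟨ρ⟩ = 5·a_0/2.
With a_0 = 1.60, ⟨ρ⟩ = 4.000.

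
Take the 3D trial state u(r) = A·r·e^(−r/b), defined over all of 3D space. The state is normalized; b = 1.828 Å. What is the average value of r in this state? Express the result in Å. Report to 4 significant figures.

By definition ⟨r⟩ = ∫ r |u(r)|² 4πr² dr.
Evaluating both integrals, ⟨r⟩ = 5·b/2.
Putting b = 1.828 gives 4.5700.

⟨r⟩ ≈ 4.570 Å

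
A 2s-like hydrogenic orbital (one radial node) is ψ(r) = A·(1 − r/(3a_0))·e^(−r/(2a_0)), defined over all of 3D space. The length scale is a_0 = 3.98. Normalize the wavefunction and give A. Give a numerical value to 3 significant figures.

The normalization condition is ∫|ψ|² 4πr² dr = 1 from 0 to ∞.
In 3D with spherical symmetry the volume element is 4πr² dr.
∫|ψ|² 4πr² dr = A²·(8·π·a_0^3/3).
Hence A² = 1/[8·π·a_0^3/3].
Substituting a_0 = 3.98 gives A² = 0.001893, so A = 0.04351.

A ≈ 0.0435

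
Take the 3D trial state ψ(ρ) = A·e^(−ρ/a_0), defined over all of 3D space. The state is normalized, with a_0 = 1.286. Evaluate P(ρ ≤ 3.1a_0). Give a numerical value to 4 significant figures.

P ≈ 0.9464

With dV = 4πρ²dρ, the probability is ∫|ψ|² dV over ρ ≤ 3.1a_0.
The full normalization integral is A²·[π·a_0^3] = 1, fixing A².
Let u = ρ/a_0; then A², 4π and the length scale all cancel, so P = ∫_{0}^{3.1} u^2·e^(-2·u) du ÷ ∫_{0}^{∞} u^2·e^(-2·u) du.
Using ∫ u^2·e^(-2·u) du = -(2·u^2 + 2·u + 1)·e^(-2·u)/4, the numerator is 1/4 - 1321·e^(-31/5)/200 and the denominator is 1/4.
Taking the ratio yields P = 0.94638.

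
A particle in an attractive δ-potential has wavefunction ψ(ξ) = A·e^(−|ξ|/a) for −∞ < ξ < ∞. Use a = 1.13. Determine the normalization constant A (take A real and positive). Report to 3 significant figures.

A ≈ 0.941

Require ∫ |ψ|² dξ = 1 over the whole domain.
With ∫₀^∞ ξ^0 e^(−αξ) dξ = 0!/α^1, carrying out the integral gives A² · a.
Plugging in a = 1.13 yields A = 0.9407.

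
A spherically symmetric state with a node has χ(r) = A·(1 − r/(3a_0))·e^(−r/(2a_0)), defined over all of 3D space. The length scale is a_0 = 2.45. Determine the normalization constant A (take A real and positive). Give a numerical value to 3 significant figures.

Require ∫ |χ|² 4πr² dr = 1 over the whole domain.
(Spherical symmetry: dV = 4πr² dr.)
Recall ∫₀^∞ r^m e^(−r/β) dr = m!·β^(m+1), carrying out the integral gives A² · 8·π·a_0^3/3.
So A² = (8·π·a_0^3/3)^(−1).
Substituting a_0 = 2.45 gives A² = 0.008117, so A = 0.09009.

A ≈ 0.0901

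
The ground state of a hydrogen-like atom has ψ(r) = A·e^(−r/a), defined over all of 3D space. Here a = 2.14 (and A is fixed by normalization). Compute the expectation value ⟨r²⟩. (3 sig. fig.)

⟨r^2⟩ ≈ 13.7

The expectation value is the |ψ|²-weighted average of r^2: ∫ r^2|ψ|² 4πr² dr.
With ∫₀^∞ r^4 e^(−αr) dr = 4!/α^5, since the A² factors cancel between numerator and denominator, ⟨r²⟩ = 3·a^2.
With a = 2.14, ⟨r^2⟩ = 13.74.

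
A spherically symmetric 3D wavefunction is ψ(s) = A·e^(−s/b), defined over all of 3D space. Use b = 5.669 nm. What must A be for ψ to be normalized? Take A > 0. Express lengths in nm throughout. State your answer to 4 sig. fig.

We need A² ∫|f|² 4πs² ds = 1, taking the integral from 0 to ∞.
The angular integral contributes 4π, leaving ∫₀^∞ s²|ψ|² ds.
With ∫₀^∞ s^2 e^(−αs) ds = 2!/α^3, carrying out the integral gives A² · π·b^3.
Setting this equal to 1 gives A² = 1/(π·b^3).
Substituting b = 5.669 gives A² = 0.0017472, so A = 0.041799.

A ≈ 0.04180 nm^(-3/2)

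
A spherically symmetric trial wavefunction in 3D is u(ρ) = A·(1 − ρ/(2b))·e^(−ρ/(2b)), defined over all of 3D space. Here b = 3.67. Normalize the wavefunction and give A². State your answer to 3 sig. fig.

A^2 ≈ 0.000805

We need A² ∫|f|² 4πρ² dρ = 1, taking the integral from 0 to ∞.
Carrying out the integral gives A² · 8·π·b^3.
So A² = (8·π·b^3)^(−1).
Substituting b = 3.67 gives A² = 0.0008049, so A = 0.02837.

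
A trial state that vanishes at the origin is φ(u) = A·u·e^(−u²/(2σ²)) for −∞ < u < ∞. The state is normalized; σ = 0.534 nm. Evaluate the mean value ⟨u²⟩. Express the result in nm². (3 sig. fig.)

⟨u^2⟩ ≈ 0.428 nm^2

The expectation value is the |φ|²-weighted average of u^2: ∫ u^2|φ|² du.
Differentiating ∫e^(−αu²) du = √(π/α) under α to get the higher moments, since the A² factors cancel between numerator and denominator, ⟨u²⟩ = 3·σ^2/2.
With σ = 0.534, ⟨u^2⟩ = 0.4277.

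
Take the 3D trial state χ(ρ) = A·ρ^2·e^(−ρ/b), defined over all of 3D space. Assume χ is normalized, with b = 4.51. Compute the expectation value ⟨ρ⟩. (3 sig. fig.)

The expectation value is the |χ|²-weighted average of ρ: ∫ ρ|χ|² 4πρ² dρ.
Recall ∫₀^∞ ρ^m e^(−ρ/β) dρ = m!·β^(m+1), since the A² factors cancel between numerator and denominator, ⟨ρ⟩ = 7·b/2.
Putting b = 4.51 gives 15.79.

⟨ρ⟩ ≈ 15.8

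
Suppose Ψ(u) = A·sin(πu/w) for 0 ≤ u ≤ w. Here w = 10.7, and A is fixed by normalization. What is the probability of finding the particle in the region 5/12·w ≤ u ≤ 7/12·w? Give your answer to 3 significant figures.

P = ∫_{5/12·w}^{7/12·w} |Ψ(u)|² du.
Since A² = 1/(w/2), this is the region integral divided by the full normalization integral.
In terms of t = u/w (A² and the length scale cancel between numerator and denominator), P = [∫_{5/12}^{7/12} sin(π·t)^2 dt] / [∫_{0}^{1} sin(π·t)^2 dt].
An antiderivative of sin(π·t)^2 is t/2 - sin(2·π·t)/(4·π); evaluating from 5/12 to 7/12 gives 1/(4·π) + 1/12, while the full integral is 1/2.
This works out to P = (3 + π)/(6·π).

P ≈ 0.326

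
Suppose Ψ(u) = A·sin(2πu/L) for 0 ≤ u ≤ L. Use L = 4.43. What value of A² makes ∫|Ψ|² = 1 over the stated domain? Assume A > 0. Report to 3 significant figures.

Require ∫ |Ψ|² du = 1 over the whole domain.
With Ψ = A·sin(2πu/L), the integral evaluates to A²·[L/2].
Hence A² = 1/[L/2].
Plugging in L = 4.43 yields A = 0.6719.

A^2 ≈ 0.451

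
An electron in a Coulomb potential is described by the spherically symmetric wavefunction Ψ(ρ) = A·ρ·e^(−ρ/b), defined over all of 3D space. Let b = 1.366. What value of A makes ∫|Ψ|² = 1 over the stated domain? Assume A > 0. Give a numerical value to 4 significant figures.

Require ∫ |Ψ|² 4πρ² dρ = 1 over the whole domain.
In 3D with spherical symmetry the volume element is 4πρ² dρ.
With Ψ = A·ρ·e^(−ρ/b), the integral evaluates to A²·[3·π·b^5].
Plugging in b = 1.366 yields A = 0.14936.

A ≈ 0.1494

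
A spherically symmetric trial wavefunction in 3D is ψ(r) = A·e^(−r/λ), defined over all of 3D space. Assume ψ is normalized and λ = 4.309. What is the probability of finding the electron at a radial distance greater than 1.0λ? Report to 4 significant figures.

With dV = 4πr²dr, the probability is ∫|ψ|² dV over r > 1.0λ.
The full normalization integral is A²·[π·λ^3] = 1, fixing A².
In terms of u = r/λ (A², 4π and the length scale all cancel between numerator and denominator), P = [∫_{1.0}^{∞} u^2·e^(-2·u) du] / [∫_{0}^{∞} u^2·e^(-2·u) du].
Using ∫ u^2·e^(-2·u) du = -(2·u^2 + 2·u + 1)·e^(-2·u)/4, the numerator is 5·e^(-2)/4 and the denominator is 1/4.
The region integral divided by the full integral gives P = 0.67668.

P ≈ 0.6767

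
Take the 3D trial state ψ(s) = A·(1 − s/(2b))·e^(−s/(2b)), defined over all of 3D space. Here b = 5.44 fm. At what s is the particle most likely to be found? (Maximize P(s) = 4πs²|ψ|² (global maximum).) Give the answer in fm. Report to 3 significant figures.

Differentiate P(s) = 4πs²|ψ|² with respect to s and set to zero.
This gives s = b·(√(5) + 3).
With b = 5.44, the most probable radial distance is 28.48 fm.

s ≈ 28.5 fm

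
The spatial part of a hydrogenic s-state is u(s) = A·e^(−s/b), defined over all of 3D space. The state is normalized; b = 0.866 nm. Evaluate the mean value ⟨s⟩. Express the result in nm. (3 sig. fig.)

⟨s⟩ ≈ 1.30 nm

⟨s⟩ = ∫ s |u|² 4πs² ds over the full domain.
Using ∫₀^∞ sⁿ e^(−αs) ds = n!/αⁿ⁺¹, the ratio of the moment integral to the normalization integral gives ⟨s⟩ = 3·b/2.
With b = 0.866, ⟨s⟩ = 1.299.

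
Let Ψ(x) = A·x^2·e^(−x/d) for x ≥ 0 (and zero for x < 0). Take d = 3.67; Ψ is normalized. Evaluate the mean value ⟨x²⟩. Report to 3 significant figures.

⟨x^2⟩ ≈ 101

By definition ⟨x²⟩ = ∫ x^2 |Ψ(x)|² dx.
With ∫₀^∞ x^6 e^(−αx) dx = 6!/α^7, since the A² factors cancel between numerator and denominator, ⟨x²⟩ = 15·d^2/2.
Putting d = 3.67 gives 101.0.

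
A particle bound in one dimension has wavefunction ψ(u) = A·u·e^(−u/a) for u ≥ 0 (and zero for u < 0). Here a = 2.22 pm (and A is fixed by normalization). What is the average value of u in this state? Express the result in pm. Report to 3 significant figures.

By definition ⟨u⟩ = ∫ u |ψ(u)|² du.
Since the A² factors cancel between numerator and denominator, ⟨u⟩ = 3·a/2.
With a = 2.22, ⟨u⟩ = 3.330.

⟨u⟩ ≈ 3.33 pm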